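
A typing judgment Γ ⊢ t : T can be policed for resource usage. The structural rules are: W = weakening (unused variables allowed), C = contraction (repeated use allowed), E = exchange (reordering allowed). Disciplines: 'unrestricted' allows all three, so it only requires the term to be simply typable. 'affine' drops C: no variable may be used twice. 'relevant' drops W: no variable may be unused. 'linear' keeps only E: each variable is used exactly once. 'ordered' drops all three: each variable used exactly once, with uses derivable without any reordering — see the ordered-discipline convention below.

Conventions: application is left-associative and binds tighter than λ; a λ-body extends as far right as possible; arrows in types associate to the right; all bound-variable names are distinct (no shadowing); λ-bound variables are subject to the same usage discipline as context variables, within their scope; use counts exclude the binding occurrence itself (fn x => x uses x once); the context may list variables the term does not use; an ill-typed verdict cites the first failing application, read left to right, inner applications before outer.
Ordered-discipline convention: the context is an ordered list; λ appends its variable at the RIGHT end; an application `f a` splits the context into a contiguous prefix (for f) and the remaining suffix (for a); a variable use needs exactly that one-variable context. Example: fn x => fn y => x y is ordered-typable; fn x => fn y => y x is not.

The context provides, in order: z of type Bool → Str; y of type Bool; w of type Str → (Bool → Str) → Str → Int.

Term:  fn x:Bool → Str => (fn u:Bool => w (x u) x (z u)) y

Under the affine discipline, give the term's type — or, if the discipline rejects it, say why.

not well-typed under affine — repeated use of x ×2, u ×2
counts: z ×1, y ×1, w ×1, x [bound] ×2, u [bound] ×2
uses in reading order: w, x, u, x, z, u, y
typing: the term checks, with type (Bool → Str) → Int
across the five disciplines: ordered ✗ | linear ✗ | affine ✗ | relevant ✓ | unrestricted ✓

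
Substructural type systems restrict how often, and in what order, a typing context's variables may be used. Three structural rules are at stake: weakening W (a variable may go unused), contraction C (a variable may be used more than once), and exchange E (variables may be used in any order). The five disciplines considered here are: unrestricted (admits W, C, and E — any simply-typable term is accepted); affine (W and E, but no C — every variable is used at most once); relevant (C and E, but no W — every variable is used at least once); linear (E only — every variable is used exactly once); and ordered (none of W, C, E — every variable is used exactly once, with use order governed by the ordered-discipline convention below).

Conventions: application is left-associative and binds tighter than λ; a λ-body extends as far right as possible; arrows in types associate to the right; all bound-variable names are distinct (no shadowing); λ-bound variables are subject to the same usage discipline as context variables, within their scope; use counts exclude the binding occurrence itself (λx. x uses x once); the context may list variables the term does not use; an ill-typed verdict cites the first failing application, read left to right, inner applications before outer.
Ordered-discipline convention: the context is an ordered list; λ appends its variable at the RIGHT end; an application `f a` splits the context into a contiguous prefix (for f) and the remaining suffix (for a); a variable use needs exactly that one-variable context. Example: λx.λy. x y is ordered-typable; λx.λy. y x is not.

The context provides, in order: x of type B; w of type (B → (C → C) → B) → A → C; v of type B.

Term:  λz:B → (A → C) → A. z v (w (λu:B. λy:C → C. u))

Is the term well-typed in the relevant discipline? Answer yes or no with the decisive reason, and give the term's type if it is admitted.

no — x, y never used (weakening)
variable uses: x ×0, w ×1, v ×1, z (λ-bound) ×1, u (λ-bound) ×1, y (λ-bound) ×0
uses in reading order: z, v, w, u
typing: well-typed — term : (B → (A → C) → A) → A
per-discipline verdicts: ordered ✗ · linear ✗ · affine ✓ · relevant ✗ · unrestricted ✓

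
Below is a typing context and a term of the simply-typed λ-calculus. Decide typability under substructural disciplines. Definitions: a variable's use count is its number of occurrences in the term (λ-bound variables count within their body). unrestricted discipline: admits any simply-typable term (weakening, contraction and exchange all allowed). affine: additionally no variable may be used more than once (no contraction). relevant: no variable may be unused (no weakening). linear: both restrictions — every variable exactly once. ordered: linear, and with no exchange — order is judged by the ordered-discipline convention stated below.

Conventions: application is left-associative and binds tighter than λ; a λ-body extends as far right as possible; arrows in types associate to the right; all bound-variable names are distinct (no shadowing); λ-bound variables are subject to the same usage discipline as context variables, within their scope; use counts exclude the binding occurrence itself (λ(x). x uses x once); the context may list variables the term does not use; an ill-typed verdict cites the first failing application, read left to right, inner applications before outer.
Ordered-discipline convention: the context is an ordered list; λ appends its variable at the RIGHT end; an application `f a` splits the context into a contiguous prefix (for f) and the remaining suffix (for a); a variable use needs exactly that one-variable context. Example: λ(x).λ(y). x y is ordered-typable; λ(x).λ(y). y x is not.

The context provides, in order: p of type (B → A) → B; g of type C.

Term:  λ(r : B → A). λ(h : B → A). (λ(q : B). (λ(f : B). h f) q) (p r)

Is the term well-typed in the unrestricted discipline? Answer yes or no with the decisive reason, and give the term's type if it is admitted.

yes — type-checks ((B → A) → (B → A) → A) and nothing is barred; term : (B → A) → (B → A) → A
usage: p=1; g=0; r (λ-bound)=1; h (λ-bound)=1; q (λ-bound)=1; f (λ-bound)=1
left-to-right use order: h, f, q, p, r
typing: well-typed — term : (B → A) → (B → A) → A
per-discipline verdicts: ordered ✗ · linear ✗ · affine ✓ · relevant ✗ · unrestricted ✓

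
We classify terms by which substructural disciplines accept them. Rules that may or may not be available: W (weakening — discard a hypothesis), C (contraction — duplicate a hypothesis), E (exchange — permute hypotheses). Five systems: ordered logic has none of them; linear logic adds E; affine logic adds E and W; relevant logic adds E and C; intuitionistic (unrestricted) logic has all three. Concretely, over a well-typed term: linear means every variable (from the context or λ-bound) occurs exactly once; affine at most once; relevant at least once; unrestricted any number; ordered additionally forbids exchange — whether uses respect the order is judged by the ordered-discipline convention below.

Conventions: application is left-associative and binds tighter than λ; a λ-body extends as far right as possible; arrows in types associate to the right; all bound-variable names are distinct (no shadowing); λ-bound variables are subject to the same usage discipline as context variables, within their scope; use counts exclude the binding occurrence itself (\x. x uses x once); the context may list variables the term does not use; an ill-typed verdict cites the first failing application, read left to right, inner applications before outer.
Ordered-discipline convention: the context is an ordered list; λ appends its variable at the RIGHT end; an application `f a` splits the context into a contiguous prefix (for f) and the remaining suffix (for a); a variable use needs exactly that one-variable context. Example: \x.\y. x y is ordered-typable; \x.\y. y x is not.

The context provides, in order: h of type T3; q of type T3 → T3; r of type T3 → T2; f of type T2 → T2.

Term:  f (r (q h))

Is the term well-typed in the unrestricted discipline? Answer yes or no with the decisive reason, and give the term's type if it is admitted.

yes — typability at T2 is all that's needed; term : T2
variable uses: h: 1×, q: 1×, r: 1×, f: 1×
uses in reading order: f, r, q, h
typing: well-typed at T2
all disciplines: ordered ✗; linear ✓; affine ✓; relevant ✓; unrestricted ✓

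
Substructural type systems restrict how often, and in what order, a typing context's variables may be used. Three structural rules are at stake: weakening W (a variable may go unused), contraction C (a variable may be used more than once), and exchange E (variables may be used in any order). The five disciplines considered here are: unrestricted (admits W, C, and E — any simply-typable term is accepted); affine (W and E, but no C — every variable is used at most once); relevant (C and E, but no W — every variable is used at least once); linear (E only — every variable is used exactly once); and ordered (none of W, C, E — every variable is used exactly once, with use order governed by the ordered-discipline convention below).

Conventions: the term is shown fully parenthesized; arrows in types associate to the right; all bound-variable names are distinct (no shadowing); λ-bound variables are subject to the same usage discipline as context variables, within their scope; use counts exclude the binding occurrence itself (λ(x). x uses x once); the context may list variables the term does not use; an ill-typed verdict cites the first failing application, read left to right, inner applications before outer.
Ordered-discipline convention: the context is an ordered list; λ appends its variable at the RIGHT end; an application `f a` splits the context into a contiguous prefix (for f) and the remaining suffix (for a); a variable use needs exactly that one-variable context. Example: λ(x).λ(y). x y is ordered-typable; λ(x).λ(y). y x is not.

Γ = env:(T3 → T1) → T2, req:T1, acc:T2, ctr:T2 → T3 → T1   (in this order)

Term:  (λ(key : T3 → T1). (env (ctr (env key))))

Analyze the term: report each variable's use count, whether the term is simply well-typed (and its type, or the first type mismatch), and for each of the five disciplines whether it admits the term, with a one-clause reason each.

usage: env ×2; req ×0; acc ×0; ctr ×1; key (λ-bound) ×1
uses in reading order: env, ctr, env, key
typing: ✓ — (T3 → T1) → T2
ordered: ✗, needs contraction — env ×2; req, acc left unused
linear: ✗, needs contraction — env ×2; req, acc left unused
affine: ✗, needs contraction — env ×2
relevant: ✗, req, acc left unused
unrestricted: ✓, well-typed at (T3 → T1) → T2; no restrictions here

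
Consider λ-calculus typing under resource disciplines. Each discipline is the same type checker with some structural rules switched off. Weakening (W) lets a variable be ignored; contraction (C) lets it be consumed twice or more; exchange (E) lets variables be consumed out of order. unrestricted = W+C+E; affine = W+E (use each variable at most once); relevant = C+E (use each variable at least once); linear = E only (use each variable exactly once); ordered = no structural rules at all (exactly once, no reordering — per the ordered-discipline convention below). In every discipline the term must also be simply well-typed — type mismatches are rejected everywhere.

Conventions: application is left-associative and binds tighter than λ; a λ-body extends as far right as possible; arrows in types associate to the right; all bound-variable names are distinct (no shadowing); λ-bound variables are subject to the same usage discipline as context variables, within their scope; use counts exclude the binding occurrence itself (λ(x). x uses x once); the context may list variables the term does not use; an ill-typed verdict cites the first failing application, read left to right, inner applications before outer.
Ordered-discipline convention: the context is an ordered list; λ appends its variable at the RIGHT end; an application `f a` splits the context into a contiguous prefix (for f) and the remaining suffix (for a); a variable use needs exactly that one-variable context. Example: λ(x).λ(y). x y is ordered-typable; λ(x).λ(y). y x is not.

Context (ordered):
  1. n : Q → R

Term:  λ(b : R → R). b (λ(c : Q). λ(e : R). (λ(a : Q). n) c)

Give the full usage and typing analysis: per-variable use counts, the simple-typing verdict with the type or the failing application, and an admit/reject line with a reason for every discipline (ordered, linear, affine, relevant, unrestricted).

counts: n=1; b (λ-bound)=1; c (λ-bound)=1; e (λ-bound)=0; a (λ-bound)=0
left-to-right use order: b, n, c
typing: ill-typed: an application expects R but receives Q → R → Q → R
ordered ✗ (the type mismatch rejects it)
linear ✗ (not simply typable)
affine ✗ (fails simple typing)
relevant ✗ (a type mismatch blocks all five)
unrestricted ✗ (the type mismatch rejects it)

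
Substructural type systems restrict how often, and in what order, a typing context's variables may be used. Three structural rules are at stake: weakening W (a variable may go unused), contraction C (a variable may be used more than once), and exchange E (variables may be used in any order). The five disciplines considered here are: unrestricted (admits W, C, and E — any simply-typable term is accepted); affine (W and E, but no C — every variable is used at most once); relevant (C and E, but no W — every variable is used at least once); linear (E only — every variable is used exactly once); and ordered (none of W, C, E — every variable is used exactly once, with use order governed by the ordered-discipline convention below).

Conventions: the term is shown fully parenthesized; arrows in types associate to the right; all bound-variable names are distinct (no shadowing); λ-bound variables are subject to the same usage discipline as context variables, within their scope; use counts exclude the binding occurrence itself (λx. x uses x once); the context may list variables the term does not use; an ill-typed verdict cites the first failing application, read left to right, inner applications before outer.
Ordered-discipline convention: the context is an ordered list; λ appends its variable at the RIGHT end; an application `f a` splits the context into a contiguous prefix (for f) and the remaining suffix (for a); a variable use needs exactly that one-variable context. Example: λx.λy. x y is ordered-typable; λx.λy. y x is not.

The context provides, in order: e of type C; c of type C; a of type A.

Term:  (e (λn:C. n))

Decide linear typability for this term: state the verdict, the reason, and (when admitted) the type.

no — fails simple typing
use counts: e ×1, c ×0, a ×0, n (bound) ×1
use order (left to right): e, n
typing: ill-typed: non-function type C applied to an argument
across the five disciplines: ordered ✗ | linear ✗ | affine ✗ | relevant ✗ | unrestricted ✗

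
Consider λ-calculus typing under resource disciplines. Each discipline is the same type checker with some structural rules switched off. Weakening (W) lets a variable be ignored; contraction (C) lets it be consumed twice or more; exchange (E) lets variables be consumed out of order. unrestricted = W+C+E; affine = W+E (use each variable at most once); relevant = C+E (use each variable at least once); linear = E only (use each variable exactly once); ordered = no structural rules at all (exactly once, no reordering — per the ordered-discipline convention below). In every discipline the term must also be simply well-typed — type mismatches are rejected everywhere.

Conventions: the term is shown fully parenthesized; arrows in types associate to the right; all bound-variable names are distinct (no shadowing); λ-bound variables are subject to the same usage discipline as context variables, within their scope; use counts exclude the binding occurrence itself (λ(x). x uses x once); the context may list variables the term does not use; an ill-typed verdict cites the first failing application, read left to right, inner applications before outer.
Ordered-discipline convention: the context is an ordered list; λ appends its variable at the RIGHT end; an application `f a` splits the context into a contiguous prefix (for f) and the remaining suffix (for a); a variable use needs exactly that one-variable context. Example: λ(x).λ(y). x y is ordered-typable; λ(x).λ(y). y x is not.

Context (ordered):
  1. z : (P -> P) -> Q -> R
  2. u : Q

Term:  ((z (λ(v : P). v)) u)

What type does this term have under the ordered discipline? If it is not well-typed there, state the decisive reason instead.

term : R
counts: z: 1; u: 1; v (λ-bound): 1
uses in reading order: z, v, u
typing: ✓ — R
summary: ordered ✓ | linear ✓ | affine ✓ | relevant ✓ | unrestricted ✓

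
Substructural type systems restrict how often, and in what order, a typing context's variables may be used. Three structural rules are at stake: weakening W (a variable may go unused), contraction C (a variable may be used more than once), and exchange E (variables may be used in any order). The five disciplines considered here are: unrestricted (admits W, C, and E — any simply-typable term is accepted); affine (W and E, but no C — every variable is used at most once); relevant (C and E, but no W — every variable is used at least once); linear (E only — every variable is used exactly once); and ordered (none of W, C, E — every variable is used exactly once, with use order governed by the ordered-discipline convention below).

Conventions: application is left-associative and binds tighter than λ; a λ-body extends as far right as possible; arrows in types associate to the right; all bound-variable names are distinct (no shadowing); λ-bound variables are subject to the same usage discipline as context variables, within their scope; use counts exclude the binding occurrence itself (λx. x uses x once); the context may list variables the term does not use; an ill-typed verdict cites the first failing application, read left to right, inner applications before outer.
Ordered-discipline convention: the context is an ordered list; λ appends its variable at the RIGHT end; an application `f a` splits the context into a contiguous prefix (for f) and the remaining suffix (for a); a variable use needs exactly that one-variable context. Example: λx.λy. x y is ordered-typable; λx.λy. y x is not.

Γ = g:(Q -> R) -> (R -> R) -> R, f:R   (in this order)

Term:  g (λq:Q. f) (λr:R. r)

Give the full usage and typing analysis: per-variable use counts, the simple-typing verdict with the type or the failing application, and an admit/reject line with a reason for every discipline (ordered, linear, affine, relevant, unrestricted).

variable uses: g: 1; f: 1; q [bound]: 0; r [bound]: 1
uses in reading order: g, f, r
typing: well-typed — term : R
ordered: ✗ — needs weakening: q unused
linear: ✗ — needs weakening: q unused
affine: ✓ — g, f, q, r: no repeats, contraction unneeded
relevant: ✗ — needs weakening: q unused
unrestricted: ✓ — simply typable at R; W, C, E all held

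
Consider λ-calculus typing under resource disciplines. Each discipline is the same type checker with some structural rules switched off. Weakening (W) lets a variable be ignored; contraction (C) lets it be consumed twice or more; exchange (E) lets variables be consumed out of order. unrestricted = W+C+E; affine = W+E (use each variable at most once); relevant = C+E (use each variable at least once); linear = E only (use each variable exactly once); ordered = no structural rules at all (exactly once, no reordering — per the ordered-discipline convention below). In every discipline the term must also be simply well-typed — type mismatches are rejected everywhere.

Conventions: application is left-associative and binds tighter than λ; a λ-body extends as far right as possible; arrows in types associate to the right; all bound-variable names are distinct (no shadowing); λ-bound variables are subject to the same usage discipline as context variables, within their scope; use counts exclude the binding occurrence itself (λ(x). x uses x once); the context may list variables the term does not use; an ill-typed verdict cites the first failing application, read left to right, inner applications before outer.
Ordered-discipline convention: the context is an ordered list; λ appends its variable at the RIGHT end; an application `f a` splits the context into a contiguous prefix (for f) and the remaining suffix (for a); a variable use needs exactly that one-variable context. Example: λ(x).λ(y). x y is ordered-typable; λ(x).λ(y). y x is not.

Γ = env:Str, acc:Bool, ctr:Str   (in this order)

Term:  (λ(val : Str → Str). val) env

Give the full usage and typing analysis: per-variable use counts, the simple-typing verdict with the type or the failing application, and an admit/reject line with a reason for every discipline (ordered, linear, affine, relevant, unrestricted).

counts: env=1; acc=0; ctr=0; val (λ-bound)=1
use order (left to right): val, env
typing: ill-typed: a function awaiting Str → Str gets Str
ordered: ✗, fails simple typing
linear: ✗, a type mismatch blocks all five
affine: ✗, the type mismatch rejects it
relevant: ✗, not simply typable
unrestricted: ✗, fails simple typing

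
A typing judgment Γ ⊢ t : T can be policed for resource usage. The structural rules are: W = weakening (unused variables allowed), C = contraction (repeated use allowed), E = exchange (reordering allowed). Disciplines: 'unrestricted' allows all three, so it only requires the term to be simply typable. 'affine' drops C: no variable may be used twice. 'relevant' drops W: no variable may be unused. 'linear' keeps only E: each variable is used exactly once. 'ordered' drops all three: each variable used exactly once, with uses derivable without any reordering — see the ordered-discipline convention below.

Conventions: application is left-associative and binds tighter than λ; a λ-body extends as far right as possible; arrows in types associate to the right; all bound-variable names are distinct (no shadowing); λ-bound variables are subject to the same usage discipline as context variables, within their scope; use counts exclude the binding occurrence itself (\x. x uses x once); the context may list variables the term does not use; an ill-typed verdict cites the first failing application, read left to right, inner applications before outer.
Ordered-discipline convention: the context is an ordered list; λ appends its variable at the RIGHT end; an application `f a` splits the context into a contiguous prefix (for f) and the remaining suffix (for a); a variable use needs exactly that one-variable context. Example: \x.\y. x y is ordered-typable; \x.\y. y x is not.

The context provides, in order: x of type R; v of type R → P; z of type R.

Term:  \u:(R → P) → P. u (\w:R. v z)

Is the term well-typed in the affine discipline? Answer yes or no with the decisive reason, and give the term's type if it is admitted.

yes — none of x, v, z, u, w used more than once; term : ((R → P) → P) → P
usage: x=0, v=1, z=1, u (bound)=1, w (bound)=0
uses in reading order: u, v, z
typing: well-typed at ((R → P) → P) → P
per-discipline verdicts: ordered ✗; linear ✗; affine ✓; relevant ✗; unrestricted ✓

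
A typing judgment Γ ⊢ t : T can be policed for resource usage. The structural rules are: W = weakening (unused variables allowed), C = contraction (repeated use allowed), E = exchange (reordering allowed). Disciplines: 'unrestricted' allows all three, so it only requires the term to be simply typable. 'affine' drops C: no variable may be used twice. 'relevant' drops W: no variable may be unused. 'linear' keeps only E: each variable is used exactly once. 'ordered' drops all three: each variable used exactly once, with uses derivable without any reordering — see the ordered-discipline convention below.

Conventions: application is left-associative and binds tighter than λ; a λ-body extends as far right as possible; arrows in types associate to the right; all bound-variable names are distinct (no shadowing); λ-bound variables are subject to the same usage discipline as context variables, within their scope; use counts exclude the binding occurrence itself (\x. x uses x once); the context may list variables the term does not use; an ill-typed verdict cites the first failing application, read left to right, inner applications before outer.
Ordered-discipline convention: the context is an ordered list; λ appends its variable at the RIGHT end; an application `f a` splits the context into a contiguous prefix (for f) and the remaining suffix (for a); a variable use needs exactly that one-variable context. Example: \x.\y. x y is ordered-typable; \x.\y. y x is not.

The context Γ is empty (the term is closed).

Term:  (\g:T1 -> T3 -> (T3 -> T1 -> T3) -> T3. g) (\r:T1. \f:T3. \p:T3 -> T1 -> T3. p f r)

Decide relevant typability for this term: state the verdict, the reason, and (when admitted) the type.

yes — at least one use each (g, r, f, p); term : T1 -> T3 -> (T3 -> T1 -> T3) -> T3
counts: g (λ-bound) ×1; r (λ-bound) ×1; f (λ-bound) ×1; p (λ-bound) ×1
left-to-right use order: g, p, f, r
typing: well-typed at T1 -> T3 -> (T3 -> T1 -> T3) -> T3
per-discipline verdicts: ordered ✗; linear ✓; affine ✓; relevant ✓; unrestricted ✓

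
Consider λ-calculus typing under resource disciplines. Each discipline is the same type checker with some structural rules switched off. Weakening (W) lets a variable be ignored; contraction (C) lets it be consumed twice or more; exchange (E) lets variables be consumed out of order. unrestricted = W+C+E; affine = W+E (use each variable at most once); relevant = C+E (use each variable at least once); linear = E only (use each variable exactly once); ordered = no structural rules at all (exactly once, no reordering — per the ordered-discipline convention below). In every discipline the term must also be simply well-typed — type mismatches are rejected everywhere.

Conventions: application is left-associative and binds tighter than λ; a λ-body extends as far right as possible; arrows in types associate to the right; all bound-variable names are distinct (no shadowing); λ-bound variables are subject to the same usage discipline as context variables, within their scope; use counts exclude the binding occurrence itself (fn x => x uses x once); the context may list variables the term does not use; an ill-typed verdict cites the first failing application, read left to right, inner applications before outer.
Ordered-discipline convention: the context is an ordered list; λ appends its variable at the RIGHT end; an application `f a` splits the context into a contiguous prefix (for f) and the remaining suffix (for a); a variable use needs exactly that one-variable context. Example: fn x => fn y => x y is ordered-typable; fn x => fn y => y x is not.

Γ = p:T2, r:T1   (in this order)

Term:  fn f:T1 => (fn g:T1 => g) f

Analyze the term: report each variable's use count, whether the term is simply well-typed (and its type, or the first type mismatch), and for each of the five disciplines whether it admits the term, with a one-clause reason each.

use counts: p=0; r=0; f (bound)=1; g (bound)=1
order of uses: g, f
typing: ✓ — T1 → T1
ordered: ✗ — unused: p, r — weakening required
linear: ✗ — unused: p, r — weakening required
affine: ✓ — no duplicate uses among p, r, f, g
relevant: ✗ — unused: p, r — weakening required
unrestricted: ✓ — well-typed at T1 → T1; no restrictions here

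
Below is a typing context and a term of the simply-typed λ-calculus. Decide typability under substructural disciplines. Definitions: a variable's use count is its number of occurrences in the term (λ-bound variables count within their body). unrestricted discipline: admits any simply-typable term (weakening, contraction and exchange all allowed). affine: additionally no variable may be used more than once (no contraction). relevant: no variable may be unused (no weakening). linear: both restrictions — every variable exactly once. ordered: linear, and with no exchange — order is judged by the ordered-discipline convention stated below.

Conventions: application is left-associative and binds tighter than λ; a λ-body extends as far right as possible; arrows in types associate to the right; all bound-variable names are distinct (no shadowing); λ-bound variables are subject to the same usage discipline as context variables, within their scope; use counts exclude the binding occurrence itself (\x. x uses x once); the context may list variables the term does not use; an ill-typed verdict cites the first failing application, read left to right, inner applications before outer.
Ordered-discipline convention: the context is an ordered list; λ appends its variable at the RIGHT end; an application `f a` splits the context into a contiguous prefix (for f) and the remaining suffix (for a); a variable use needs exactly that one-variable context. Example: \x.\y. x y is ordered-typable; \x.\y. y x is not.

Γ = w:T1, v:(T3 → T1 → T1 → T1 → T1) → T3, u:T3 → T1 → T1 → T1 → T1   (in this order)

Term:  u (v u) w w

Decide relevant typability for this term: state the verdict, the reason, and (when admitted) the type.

yes — none of w, v, u goes unused; term : T1 → T1
use counts: w: 2; v: 1; u: 2
order of uses: u, v, u, w, w
typing: the term checks, with type T1 → T1
all disciplines: ordered ✗, linear ✗, affine ✗, relevant ✓, unrestricted ✓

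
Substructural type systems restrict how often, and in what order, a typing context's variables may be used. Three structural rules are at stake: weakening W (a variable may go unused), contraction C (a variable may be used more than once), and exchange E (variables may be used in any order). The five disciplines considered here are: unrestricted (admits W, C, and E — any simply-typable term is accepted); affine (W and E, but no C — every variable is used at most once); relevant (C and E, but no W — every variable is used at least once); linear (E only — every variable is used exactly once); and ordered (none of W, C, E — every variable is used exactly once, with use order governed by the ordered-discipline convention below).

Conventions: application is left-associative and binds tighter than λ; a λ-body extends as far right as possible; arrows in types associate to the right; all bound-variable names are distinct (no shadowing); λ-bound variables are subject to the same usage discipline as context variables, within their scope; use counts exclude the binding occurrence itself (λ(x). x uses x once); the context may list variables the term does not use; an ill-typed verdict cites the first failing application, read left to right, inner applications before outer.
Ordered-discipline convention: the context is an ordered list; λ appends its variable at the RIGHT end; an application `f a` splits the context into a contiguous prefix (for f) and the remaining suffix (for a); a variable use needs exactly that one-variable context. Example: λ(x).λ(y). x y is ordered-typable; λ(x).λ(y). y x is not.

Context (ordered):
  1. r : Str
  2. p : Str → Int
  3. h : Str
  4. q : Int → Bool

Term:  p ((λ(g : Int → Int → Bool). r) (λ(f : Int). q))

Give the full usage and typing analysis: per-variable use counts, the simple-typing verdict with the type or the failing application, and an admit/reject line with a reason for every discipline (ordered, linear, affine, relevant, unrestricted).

usage: r: 1; p: 1; h: 0; q: 1; g (λ-bound): 0; f (λ-bound): 0
use order (left to right): p, r, q
typing: well-typed at Int
ordered: ✗ — unused: h, g, f — weakening required
linear: ✗ — unused: h, g, f — weakening required
affine: ✓ — r, p, h, q, g, f: no repeats, contraction unneeded
relevant: ✗ — unused: h, g, f — weakening required
unrestricted: ✓ — well-typed at Int; no restrictions here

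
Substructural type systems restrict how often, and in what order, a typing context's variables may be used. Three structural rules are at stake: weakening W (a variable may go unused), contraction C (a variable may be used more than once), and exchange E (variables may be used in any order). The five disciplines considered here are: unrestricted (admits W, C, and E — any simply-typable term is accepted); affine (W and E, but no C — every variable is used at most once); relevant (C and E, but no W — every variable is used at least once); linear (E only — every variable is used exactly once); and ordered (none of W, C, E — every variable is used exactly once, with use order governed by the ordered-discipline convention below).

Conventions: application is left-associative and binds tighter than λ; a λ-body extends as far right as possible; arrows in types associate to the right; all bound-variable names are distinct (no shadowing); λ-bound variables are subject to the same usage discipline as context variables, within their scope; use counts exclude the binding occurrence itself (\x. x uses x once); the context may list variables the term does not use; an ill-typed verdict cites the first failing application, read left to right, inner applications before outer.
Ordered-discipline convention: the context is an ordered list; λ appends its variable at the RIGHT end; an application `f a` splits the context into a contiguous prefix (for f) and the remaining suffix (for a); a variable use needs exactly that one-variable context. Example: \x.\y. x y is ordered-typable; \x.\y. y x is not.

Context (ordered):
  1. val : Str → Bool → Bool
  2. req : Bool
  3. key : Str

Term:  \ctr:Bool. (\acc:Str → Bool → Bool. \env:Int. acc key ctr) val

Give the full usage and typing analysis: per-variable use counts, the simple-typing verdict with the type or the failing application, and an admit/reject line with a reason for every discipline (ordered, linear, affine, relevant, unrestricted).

usage: val: 1; req: 0; key: 1; ctr [bound]: 1; acc [bound]: 1; env [bound]: 0
uses in reading order: acc, key, ctr, val
typing: well-typed — term : Bool → Int → Bool
ordered: ✗ — needs weakening: req, env unused
linear: ✗ — needs weakening: req, env unused
affine: ✓ — at most one use each (val, req, key, ctr, acc, env)
relevant: ✗ — needs weakening: req, env unused
unrestricted: ✓ — typability at Bool → Int → Bool is all that's needed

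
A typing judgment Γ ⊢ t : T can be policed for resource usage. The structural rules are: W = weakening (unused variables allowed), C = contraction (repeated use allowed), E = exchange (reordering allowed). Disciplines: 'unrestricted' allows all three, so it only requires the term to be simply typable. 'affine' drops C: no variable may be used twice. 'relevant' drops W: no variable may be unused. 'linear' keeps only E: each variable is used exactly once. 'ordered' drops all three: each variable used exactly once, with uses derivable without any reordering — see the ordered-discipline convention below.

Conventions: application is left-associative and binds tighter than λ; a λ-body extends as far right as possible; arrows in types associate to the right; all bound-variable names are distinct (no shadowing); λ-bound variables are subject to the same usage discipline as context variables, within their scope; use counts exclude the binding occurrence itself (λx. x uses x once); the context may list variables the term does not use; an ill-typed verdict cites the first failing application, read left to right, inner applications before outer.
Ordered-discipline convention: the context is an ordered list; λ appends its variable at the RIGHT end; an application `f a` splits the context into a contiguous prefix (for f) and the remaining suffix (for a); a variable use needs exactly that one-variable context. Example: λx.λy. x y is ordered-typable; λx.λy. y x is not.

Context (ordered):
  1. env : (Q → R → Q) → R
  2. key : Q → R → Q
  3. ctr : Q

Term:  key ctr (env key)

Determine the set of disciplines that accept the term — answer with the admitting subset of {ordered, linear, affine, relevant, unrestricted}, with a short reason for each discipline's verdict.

admitting disciplines: relevant, unrestricted
variable uses: env ×1, key ×2, ctr ×1
uses in reading order: key, ctr, env, key
typing: the term checks, with type Q
ordered ✗ (key ×2 used more than once (contraction))
linear ✗ (key ×2 used more than once (contraction))
affine ✗ (key ×2 used more than once (contraction))
relevant ✓ (every one of env, key, ctr appears)
unrestricted ✓ (type-checks (Q) and nothing is barred)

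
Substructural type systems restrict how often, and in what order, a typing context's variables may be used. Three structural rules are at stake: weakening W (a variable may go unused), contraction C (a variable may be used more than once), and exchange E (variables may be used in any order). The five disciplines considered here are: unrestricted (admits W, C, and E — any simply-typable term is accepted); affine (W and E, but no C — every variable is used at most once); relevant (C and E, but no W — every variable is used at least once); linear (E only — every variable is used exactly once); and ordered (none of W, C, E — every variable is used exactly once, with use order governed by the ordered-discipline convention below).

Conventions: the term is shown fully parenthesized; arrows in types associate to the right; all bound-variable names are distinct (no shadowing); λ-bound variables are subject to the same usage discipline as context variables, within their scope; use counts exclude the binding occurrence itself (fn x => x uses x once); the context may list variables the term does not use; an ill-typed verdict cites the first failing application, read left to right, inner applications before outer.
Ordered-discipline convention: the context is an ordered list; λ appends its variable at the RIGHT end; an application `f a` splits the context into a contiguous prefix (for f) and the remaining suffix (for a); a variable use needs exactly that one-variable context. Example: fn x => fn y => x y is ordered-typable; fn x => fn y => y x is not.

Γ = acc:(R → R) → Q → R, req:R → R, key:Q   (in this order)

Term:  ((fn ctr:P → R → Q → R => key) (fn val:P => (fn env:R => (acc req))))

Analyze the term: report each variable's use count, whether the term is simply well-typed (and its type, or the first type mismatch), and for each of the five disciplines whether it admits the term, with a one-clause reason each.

variable uses: acc ×1; req ×1; key ×1; ctr (bound) ×0; val (bound) ×0; env (bound) ×0
left-to-right use order: key, acc, req
typing: well-typed at Q
ordered: ✗, needs weakening: ctr, val, env unused
linear: ✗, needs weakening: ctr, val, env unused
affine: ✓, none of acc, req, key, ctr, val, env used more than once
relevant: ✗, needs weakening: ctr, val, env unused
unrestricted: ✓, well-typed at Q; no restrictions here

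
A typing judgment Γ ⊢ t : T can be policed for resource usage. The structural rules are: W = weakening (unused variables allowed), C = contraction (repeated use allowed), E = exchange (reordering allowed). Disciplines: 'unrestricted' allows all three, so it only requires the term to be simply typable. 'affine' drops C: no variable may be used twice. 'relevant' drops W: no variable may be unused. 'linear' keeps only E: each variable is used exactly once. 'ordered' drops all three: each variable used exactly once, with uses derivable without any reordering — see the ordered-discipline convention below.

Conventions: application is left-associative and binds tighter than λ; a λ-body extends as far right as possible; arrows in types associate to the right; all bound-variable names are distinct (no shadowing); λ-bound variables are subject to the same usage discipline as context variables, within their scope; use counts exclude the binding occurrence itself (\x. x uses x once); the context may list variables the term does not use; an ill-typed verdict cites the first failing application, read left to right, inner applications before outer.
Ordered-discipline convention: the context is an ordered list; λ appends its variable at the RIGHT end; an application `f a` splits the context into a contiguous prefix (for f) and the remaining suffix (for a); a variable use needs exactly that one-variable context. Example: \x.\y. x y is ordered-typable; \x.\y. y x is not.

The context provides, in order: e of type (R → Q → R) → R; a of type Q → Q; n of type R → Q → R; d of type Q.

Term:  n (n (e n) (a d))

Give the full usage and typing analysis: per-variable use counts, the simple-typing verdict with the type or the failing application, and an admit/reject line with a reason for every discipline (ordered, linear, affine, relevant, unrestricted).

variable uses: e: 1×; a: 1×; n: 3×; d: 1×
left-to-right use order: n, n, e, n, a, d
typing: the term checks, with type Q → R
ordered: ✗, needs contraction — n ×3
linear: ✗, needs contraction — n ×3
affine: ✗, needs contraction — n ×3
relevant: ✓, e, a, n, d: all used, weakening unneeded
unrestricted: ✓, well-typed at Q → R; no restrictions here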